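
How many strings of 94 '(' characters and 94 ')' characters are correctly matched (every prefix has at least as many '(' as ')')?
C_94 = 239993345518077005168915776623476723006280827488229600

These balanced parentheses are counted by the Catalan number C_n = (1/(n + 1)) · C(2n, n). For n = 94: C_94 = (1/95) · C(188, 94) = 22799367824217315491046998779230288685596678611381812000/95 = 239993345518077005168915776623476723006280827488229600.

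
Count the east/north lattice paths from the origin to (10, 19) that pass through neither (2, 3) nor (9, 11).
Number of paths = 11742810

Inclusion–exclusion. Total paths: C(29, 10) = 20030010. Through P₁: C(5, 2)·C(24, 8) = 7354710. Through P₂: C(20, 9)·C(9, 1) = 1511640. Since P₁ is strictly southwest of P₂, a monotone path through both must visit P₁ then P₂; paths through both = C(5, 2)·C(15, 7)·C(9, 1) = 579150. Avoid both = 20030010 − 7354710 − 1511640 + 579150 = 11742810.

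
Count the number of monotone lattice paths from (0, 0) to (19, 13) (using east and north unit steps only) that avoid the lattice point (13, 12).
Number of paths = 310971500

Total paths from (0, 0) to (19, 13): C(32, 19) = 347373600. Paths through (13, 12): (paths (0, 0) → (13, 12)) × (paths (13, 12) → (19, 13)) = C(25, 13) · C(7, 6) = 5200300 · 7 = 36402100. Avoidance count = 347373600 − 36402100 = 310971500.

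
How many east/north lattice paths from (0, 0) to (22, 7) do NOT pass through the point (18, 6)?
Number of paths = 887800

Total paths from (0, 0) to (22, 7): C(29, 22) = 1560780. Paths through (18, 6): (paths (0, 0) → (18, 6)) × (paths (18, 6) → (22, 7)) = C(24, 18) · C(5, 4) = 134596 · 5 = 672980. Avoidance count = 1560780 − 672980 = 887800.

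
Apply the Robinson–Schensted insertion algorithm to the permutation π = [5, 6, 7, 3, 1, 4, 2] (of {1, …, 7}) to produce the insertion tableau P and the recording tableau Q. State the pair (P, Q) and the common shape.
P = [1, 2, 7] / [3, 4] / [5, 6];  Q = [1, 2, 3] / [4, 6] / [5, 7];  common shape = (3, 2, 2)

Row-insert the values π_1, π_2, … into P one at a time, bumping the leftmost entry strictly greater than the inserted value down to the next row. The recording tableau Q records, in position (i, j), the step at which that cell was added to P.
  Insert 5 (step 1): P = [5];  Q = [1]
  Insert 6 (step 2): P = [5, 6];  Q = [1, 2]
  Insert 7 (step 3): P = [5, 6, 7];  Q = [1, 2, 3]
  Insert 3 (step 4): P = [3, 6, 7] / [5];  Q = [1, 2, 3] / [4]
  Insert 1 (step 5): P = [1, 6, 7] / [3] / [5];  Q = [1, 2, 3] / [4] / [5]
  Insert 4 (step 6): P = [1, 4, 7] / [3, 6] / [5];  Q = [1, 2, 3] / [4, 6] / [5]
  Insert 2 (step 7): P = [1, 2, 7] / [3, 4] / [5, 6];  Q = [1, 2, 3] / [4, 6] / [5, 7]
Final shape: (3, 2, 2).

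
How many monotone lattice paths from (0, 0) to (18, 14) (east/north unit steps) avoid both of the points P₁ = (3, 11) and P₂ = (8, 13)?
Number of paths = 468984270

Inclusion–exclusion. Total paths: C(32, 18) = 471435600. Through P₁: C(14, 3)·C(18, 15) = 297024. Through P₂: C(21, 8)·C(11, 10) = 2238390. Since P₁ is strictly southwest of P₂, a monotone path through both must visit P₁ then P₂; paths through both = C(14, 3)·C(7, 5)·C(11, 10) = 84084. Avoid both = 471435600 − 297024 − 2238390 + 84084 = 468984270.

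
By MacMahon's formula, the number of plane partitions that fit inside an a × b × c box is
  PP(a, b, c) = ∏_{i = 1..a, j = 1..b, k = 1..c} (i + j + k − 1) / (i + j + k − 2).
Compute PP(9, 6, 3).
PP(9, 6, 3) = 2530768240

Evaluate the triple product over i = 1..9, j = 1..6, k = 1..3. The factors are (2/1) · (3/2) · (4/3) · (3/2) · (4/3) · (5/4) · (4/3) · (5/4) · … (162 factors total). The numerators and denominators telescope so the product is an integer; carrying out the multiplication exactly gives PP(9, 6, 3) = 2530768240.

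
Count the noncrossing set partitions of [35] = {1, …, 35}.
C_35 = 3116285494907301262

These noncrossing partitions are counted by the Catalan number C_n = (1/(n + 1)) · C(2n, n). For n = 35: C_35 = (1/36) · C(70, 35) = 112186277816662845432/36 = 3116285494907301262.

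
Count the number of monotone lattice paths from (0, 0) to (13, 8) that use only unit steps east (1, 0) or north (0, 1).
Number of paths = 203490

A monotone lattice path from (0, 0) to (13, 8) consists of 13 east steps and 8 north steps in some order, so it is determined by which 13 of the 21 steps are east. The count is C(21, 13) = 203490.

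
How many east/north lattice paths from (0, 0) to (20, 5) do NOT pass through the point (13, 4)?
Number of paths = 34090

Total paths from (0, 0) to (20, 5): C(25, 20) = 53130. Paths through (13, 4): (paths (0, 0) → (13, 4)) × (paths (13, 4) → (20, 5)) = C(17, 13) · C(8, 7) = 2380 · 8 = 19040. Avoidance count = 53130 − 19040 = 34090.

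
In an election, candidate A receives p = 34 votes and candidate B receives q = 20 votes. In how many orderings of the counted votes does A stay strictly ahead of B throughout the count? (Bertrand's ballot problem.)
Strict-lead orderings = 83322650532485

Total orderings of the 54 votes with 34 for A: C(54, 34) = 321387366339585. By the Bertrand ballot formula (Cycle Lemma / reflection principle), the number of orderings in which A is strictly ahead of B throughout is (p − q)/(p + q) · C(p + q, p) = (34 − 20)/(34 + 20) · 321387366339585 = 83322650532485.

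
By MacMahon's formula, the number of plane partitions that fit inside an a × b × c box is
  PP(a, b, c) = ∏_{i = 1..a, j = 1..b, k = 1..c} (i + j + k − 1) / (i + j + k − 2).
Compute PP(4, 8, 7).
PP(4, 8, 7) = 1318349483880

Evaluate the triple product over i = 1..4, j = 1..8, k = 1..7. The factors are (2/1) · (3/2) · (4/3) · (5/4) · (6/5) · (7/6) · (8/7) · (3/2) · … (224 factors total). The numerators and denominators telescope so the product is an integer; carrying out the multiplication exactly gives PP(4, 8, 7) = 1318349483880.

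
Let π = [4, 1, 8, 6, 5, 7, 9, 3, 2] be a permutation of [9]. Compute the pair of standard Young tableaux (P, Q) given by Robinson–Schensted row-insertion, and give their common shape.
P = [1, 2, 7, 9] / [3, 5] / [4] / [6] / [8];  Q = [1, 3, 6, 7] / [2, 4] / [5] / [8] / [9];  common shape = (4, 2, 1, 1, 1)

Row-insert the values π_1, π_2, … into P one at a time, bumping the leftmost entry strictly greater than the inserted value down to the next row. The recording tableau Q records, in position (i, j), the step at which that cell was added to P.
  Insert 4 (step 1): P = [4];  Q = [1]
  Insert 1 (step 2): P = [1] / [4];  Q = [1] / [2]
  Insert 8 (step 3): P = [1, 8] / [4];  Q = [1, 3] / [2]
  Insert 6 (step 4): P = [1, 6] / [4, 8];  Q = [1, 3] / [2, 4]
  Insert 5 (step 5): P = [1, 5] / [4, 6] / [8];  Q = [1, 3] / [2, 4] / [5]
  Insert 7 (step 6): P = [1, 5, 7] / [4, 6] / [8];  Q = [1, 3, 6] / [2, 4] / [5]
  Insert 9 (step 7): P = [1, 5, 7, 9] / [4, 6] / [8];  Q = [1, 3, 6, 7] / [2, 4] / [5]
  Insert 3 (step 8): P = [1, 3, 7, 9] / [4, 5] / [6] / [8];  Q = [1, 3, 6, 7] / [2, 4] / [5] / [8]
  Insert 2 (step 9): P = [1, 2, 7, 9] / [3, 5] / [4] / [6] / [8];  Q = [1, 3, 6, 7] / [2, 4] / [5] / [8] / [9]
Final shape: (4, 2, 1, 1, 1).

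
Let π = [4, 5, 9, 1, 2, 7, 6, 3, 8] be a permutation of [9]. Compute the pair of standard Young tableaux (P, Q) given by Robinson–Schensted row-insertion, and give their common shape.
P = [1, 2, 3, 8] / [4, 5, 6] / [7] / [9];  Q = [1, 2, 3, 9] / [4, 5, 6] / [7] / [8];  common shape = (4, 3, 1, 1)

Row-insert the values π_1, π_2, … into P one at a time, bumping the leftmost entry strictly greater than the inserted value down to the next row. The recording tableau Q records, in position (i, j), the step at which that cell was added to P.
  Insert 4 (step 1): P = [4];  Q = [1]
  Insert 5 (step 2): P = [4, 5];  Q = [1, 2]
  Insert 9 (step 3): P = [4, 5, 9];  Q = [1, 2, 3]
  Insert 1 (step 4): P = [1, 5, 9] / [4];  Q = [1, 2, 3] / [4]
  Insert 2 (step 5): P = [1, 2, 9] / [4, 5];  Q = [1, 2, 3] / [4, 5]
  Insert 7 (step 6): P = [1, 2, 7] / [4, 5, 9];  Q = [1, 2, 3] / [4, 5, 6]
  Insert 6 (step 7): P = [1, 2, 6] / [4, 5, 7] / [9];  Q = [1, 2, 3] / [4, 5, 6] / [7]
  Insert 3 (step 8): P = [1, 2, 3] / [4, 5, 6] / [7] / [9];  Q = [1, 2, 3] / [4, 5, 6] / [7] / [8]
  Insert 8 (step 9): P = [1, 2, 3, 8] / [4, 5, 6] / [7] / [9];  Q = [1, 2, 3, 9] / [4, 5, 6] / [7] / [8]
Final shape: (4, 3, 1, 1).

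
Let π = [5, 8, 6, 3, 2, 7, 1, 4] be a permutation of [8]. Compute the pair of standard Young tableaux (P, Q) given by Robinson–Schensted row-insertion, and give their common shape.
P = [1, 4, 7] / [2, 6] / [3] / [5] / [8];  Q = [1, 2, 6] / [3, 8] / [4] / [5] / [7];  common shape = (3, 2, 1, 1, 1)

Row-insert the values π_1, π_2, … into P one at a time, bumping the leftmost entry strictly greater than the inserted value down to the next row. The recording tableau Q records, in position (i, j), the step at which that cell was added to P.
  Insert 5 (step 1): P = [5];  Q = [1]
  Insert 8 (step 2): P = [5, 8];  Q = [1, 2]
  Insert 6 (step 3): P = [5, 6] / [8];  Q = [1, 2] / [3]
  Insert 3 (step 4): P = [3, 6] / [5] / [8];  Q = [1, 2] / [3] / [4]
  Insert 2 (step 5): P = [2, 6] / [3] / [5] / [8];  Q = [1, 2] / [3] / [4] / [5]
  Insert 7 (step 6): P = [2, 6, 7] / [3] / [5] / [8];  Q = [1, 2, 6] / [3] / [4] / [5]
  Insert 1 (step 7): P = [1, 6, 7] / [2] / [3] / [5] / [8];  Q = [1, 2, 6] / [3] / [4] / [5] / [7]
  Insert 4 (step 8): P = [1, 4, 7] / [2, 6] / [3] / [5] / [8];  Q = [1, 2, 6] / [3, 8] / [4] / [5] / [7]
Final shape: (3, 2, 1, 1, 1).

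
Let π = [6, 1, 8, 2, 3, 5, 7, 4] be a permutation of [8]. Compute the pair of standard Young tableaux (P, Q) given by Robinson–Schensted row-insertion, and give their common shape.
P = [1, 2, 3, 4, 7] / [5, 8] / [6];  Q = [1, 3, 5, 6, 7] / [2, 4] / [8];  common shape = (5, 2, 1)

Row-insert the values π_1, π_2, … into P one at a time, bumping the leftmost entry strictly greater than the inserted value down to the next row. The recording tableau Q records, in position (i, j), the step at which that cell was added to P.
  Insert 6 (step 1): P = [6];  Q = [1]
  Insert 1 (step 2): P = [1] / [6];  Q = [1] / [2]
  Insert 8 (step 3): P = [1, 8] / [6];  Q = [1, 3] / [2]
  Insert 2 (step 4): P = [1, 2] / [6, 8];  Q = [1, 3] / [2, 4]
  Insert 3 (step 5): P = [1, 2, 3] / [6, 8];  Q = [1, 3, 5] / [2, 4]
  Insert 5 (step 6): P = [1, 2, 3, 5] / [6, 8];  Q = [1, 3, 5, 6] / [2, 4]
  Insert 7 (step 7): P = [1, 2, 3, 5, 7] / [6, 8];  Q = [1, 3, 5, 6, 7] / [2, 4]
  Insert 4 (step 8): P = [1, 2, 3, 4, 7] / [5, 8] / [6];  Q = [1, 3, 5, 6, 7] / [2, 4] / [8]
Final shape: (5, 2, 1).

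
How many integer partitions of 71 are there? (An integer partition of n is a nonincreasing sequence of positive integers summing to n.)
p(71) = 4697205

Compute p(n) via the recurrence p(n, m) = p(n, m−1) + p(n−m, m), where p(n, m) counts partitions of n with all parts ≤ m and p(n) = p(n, n). The base cases are p(0, m) = 1 and p(n, 0) = 0 for n > 0. Filling the table yields p(71) = 4697205. (Euler's pentagonal recurrence is an alternative.)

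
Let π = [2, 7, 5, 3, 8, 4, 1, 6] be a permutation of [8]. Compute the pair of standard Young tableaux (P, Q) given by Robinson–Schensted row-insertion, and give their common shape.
P = [1, 3, 4, 6] / [2, 8] / [5] / [7];  Q = [1, 2, 5, 8] / [3, 6] / [4] / [7];  common shape = (4, 2, 1, 1)

Row-insert the values π_1, π_2, … into P one at a time, bumping the leftmost entry strictly greater than the inserted value down to the next row. The recording tableau Q records, in position (i, j), the step at which that cell was added to P.
  Insert 2 (step 1): P = [2];  Q = [1]
  Insert 7 (step 2): P = [2, 7];  Q = [1, 2]
  Insert 5 (step 3): P = [2, 5] / [7];  Q = [1, 2] / [3]
  Insert 3 (step 4): P = [2, 3] / [5] / [7];  Q = [1, 2] / [3] / [4]
  Insert 8 (step 5): P = [2, 3, 8] / [5] / [7];  Q = [1, 2, 5] / [3] / [4]
  Insert 4 (step 6): P = [2, 3, 4] / [5, 8] / [7];  Q = [1, 2, 5] / [3, 6] / [4]
  Insert 1 (step 7): P = [1, 3, 4] / [2, 8] / [5] / [7];  Q = [1, 2, 5] / [3, 6] / [4] / [7]
  Insert 6 (step 8): P = [1, 3, 4, 6] / [2, 8] / [5] / [7];  Q = [1, 2, 5, 8] / [3, 6] / [4] / [7]
Final shape: (4, 2, 1, 1).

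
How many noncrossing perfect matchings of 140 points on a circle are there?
C_70 = 1321422108420282270489942177190229544600

These noncrossing handshakes are counted by the Catalan number C_n = (1/(n + 1)) · C(2n, n). For n = 70: C_70 = (1/71) · C(140, 70) = 93820969697840041204785894580506297666600/71 = 1321422108420282270489942177190229544600.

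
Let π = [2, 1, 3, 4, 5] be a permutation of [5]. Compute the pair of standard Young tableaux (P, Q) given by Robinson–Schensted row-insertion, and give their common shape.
P = [1, 3, 4, 5] / [2];  Q = [1, 3, 4, 5] / [2];  common shape = (4, 1)

Row-insert the values π_1, π_2, … into P one at a time, bumping the leftmost entry strictly greater than the inserted value down to the next row. The recording tableau Q records, in position (i, j), the step at which that cell was added to P.
  Insert 2 (step 1): P = [2];  Q = [1]
  Insert 1 (step 2): P = [1] / [2];  Q = [1] / [2]
  Insert 3 (step 3): P = [1, 3] / [2];  Q = [1, 3] / [2]
  Insert 4 (step 4): P = [1, 3, 4] / [2];  Q = [1, 3, 4] / [2]
  Insert 5 (step 5): P = [1, 3, 4, 5] / [2];  Q = [1, 3, 4, 5] / [2]
Final shape: (4, 1).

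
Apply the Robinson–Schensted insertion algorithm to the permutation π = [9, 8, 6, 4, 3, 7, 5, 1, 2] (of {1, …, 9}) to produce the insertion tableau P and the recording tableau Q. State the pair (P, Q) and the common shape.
P = [1, 2] / [3, 5] / [4, 7] / [6] / [8] / [9];  Q = [1, 6] / [2, 7] / [3, 9] / [4] / [5] / [8];  common shape = (2, 2, 2, 1, 1, 1)

Row-insert the values π_1, π_2, … into P one at a time, bumping the leftmost entry strictly greater than the inserted value down to the next row. The recording tableau Q records, in position (i, j), the step at which that cell was added to P.
  Insert 9 (step 1): P = [9];  Q = [1]
  Insert 8 (step 2): P = [8] / [9];  Q = [1] / [2]
  Insert 6 (step 3): P = [6] / [8] / [9];  Q = [1] / [2] / [3]
  Insert 4 (step 4): P = [4] / [6] / [8] / [9];  Q = [1] / [2] / [3] / [4]
  Insert 3 (step 5): P = [3] / [4] / [6] / [8] / [9];  Q = [1] / [2] / [3] / [4] / [5]
  Insert 7 (step 6): P = [3, 7] / [4] / [6] / [8] / [9];  Q = [1, 6] / [2] / [3] / [4] / [5]
  Insert 5 (step 7): P = [3, 5] / [4, 7] / [6] / [8] / [9];  Q = [1, 6] / [2, 7] / [3] / [4] / [5]
  Insert 1 (step 8): P = [1, 5] / [3, 7] / [4] / [6] / [8] / [9];  Q = [1, 6] / [2, 7] / [3] / [4] / [5] / [8]
  Insert 2 (step 9): P = [1, 2] / [3, 5] / [4, 7] / [6] / [8] / [9];  Q = [1, 6] / [2, 7] / [3, 9] / [4] / [5] / [8]
Final shape: (2, 2, 2, 1, 1, 1).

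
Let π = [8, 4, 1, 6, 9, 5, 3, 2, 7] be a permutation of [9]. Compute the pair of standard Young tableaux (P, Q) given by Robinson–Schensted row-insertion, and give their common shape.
P = [1, 2, 7] / [3, 5, 9] / [4] / [6] / [8];  Q = [1, 4, 5] / [2, 6, 9] / [3] / [7] / [8];  common shape = (3, 3, 1, 1, 1)

Row-insert the values π_1, π_2, … into P one at a time, bumping the leftmost entry strictly greater than the inserted value down to the next row. The recording tableau Q records, in position (i, j), the step at which that cell was added to P.
  Insert 8 (step 1): P = [8];  Q = [1]
  Insert 4 (step 2): P = [4] / [8];  Q = [1] / [2]
  Insert 1 (step 3): P = [1] / [4] / [8];  Q = [1] / [2] / [3]
  Insert 6 (step 4): P = [1, 6] / [4] / [8];  Q = [1, 4] / [2] / [3]
  Insert 9 (step 5): P = [1, 6, 9] / [4] / [8];  Q = [1, 4, 5] / [2] / [3]
  Insert 5 (step 6): P = [1, 5, 9] / [4, 6] / [8];  Q = [1, 4, 5] / [2, 6] / [3]
  Insert 3 (step 7): P = [1, 3, 9] / [4, 5] / [6] / [8];  Q = [1, 4, 5] / [2, 6] / [3] / [7]
  Insert 2 (step 8): P = [1, 2, 9] / [3, 5] / [4] / [6] / [8];  Q = [1, 4, 5] / [2, 6] / [3] / [7] / [8]
  Insert 7 (step 9): P = [1, 2, 7] / [3, 5, 9] / [4] / [6] / [8];  Q = [1, 4, 5] / [2, 6, 9] / [3] / [7] / [8]
Final shape: (3, 3, 1, 1, 1).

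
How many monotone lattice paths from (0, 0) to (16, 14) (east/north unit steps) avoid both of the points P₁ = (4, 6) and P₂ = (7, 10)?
Number of paths = 110318905

Inclusion–exclusion. Total paths: C(30, 16) = 145422675. Through P₁: C(10, 4)·C(20, 12) = 26453700. Through P₂: C(17, 7)·C(13, 9) = 13905320. Since P₁ is strictly southwest of P₂, a monotone path through both must visit P₁ then P₂; paths through both = C(10, 4)·C(7, 3)·C(13, 9) = 5255250. Avoid both = 145422675 − 26453700 − 13905320 + 5255250 = 110318905.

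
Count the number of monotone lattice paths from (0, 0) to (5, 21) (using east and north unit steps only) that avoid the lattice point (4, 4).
Number of paths = 64520

Total paths from (0, 0) to (5, 21): C(26, 5) = 65780. Paths through (4, 4): (paths (0, 0) → (4, 4)) × (paths (4, 4) → (5, 21)) = C(8, 4) · C(18, 1) = 70 · 18 = 1260. Avoidance count = 65780 − 1260 = 64520.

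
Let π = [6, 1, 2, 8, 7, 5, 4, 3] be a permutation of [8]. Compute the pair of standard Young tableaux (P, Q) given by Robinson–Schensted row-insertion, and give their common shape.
P = [1, 2, 3] / [4, 7] / [5] / [6] / [8];  Q = [1, 3, 4] / [2, 5] / [6] / [7] / [8];  common shape = (3, 2, 1, 1, 1)

Row-insert the values π_1, π_2, … into P one at a time, bumping the leftmost entry strictly greater than the inserted value down to the next row. The recording tableau Q records, in position (i, j), the step at which that cell was added to P.
  Insert 6 (step 1): P = [6];  Q = [1]
  Insert 1 (step 2): P = [1] / [6];  Q = [1] / [2]
  Insert 2 (step 3): P = [1, 2] / [6];  Q = [1, 3] / [2]
  Insert 8 (step 4): P = [1, 2, 8] / [6];  Q = [1, 3, 4] / [2]
  Insert 7 (step 5): P = [1, 2, 7] / [6, 8];  Q = [1, 3, 4] / [2, 5]
  Insert 5 (step 6): P = [1, 2, 5] / [6, 7] / [8];  Q = [1, 3, 4] / [2, 5] / [6]
  Insert 4 (step 7): P = [1, 2, 4] / [5, 7] / [6] / [8];  Q = [1, 3, 4] / [2, 5] / [6] / [7]
  Insert 3 (step 8): P = [1, 2, 3] / [4, 7] / [5] / [6] / [8];  Q = [1, 3, 4] / [2, 5] / [6] / [7] / [8]
Final shape: (3, 2, 1, 1, 1).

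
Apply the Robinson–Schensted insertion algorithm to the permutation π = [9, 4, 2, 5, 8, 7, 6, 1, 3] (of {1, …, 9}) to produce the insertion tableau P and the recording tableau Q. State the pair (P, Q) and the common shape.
P = [1, 3, 6] / [2, 5] / [4, 7] / [8] / [9];  Q = [1, 4, 5] / [2, 6] / [3, 9] / [7] / [8];  common shape = (3, 2, 2, 1, 1)

Row-insert the values π_1, π_2, … into P one at a time, bumping the leftmost entry strictly greater than the inserted value down to the next row. The recording tableau Q records, in position (i, j), the step at which that cell was added to P.
  Insert 9 (step 1): P = [9];  Q = [1]
  Insert 4 (step 2): P = [4] / [9];  Q = [1] / [2]
  Insert 2 (step 3): P = [2] / [4] / [9];  Q = [1] / [2] / [3]
  Insert 5 (step 4): P = [2, 5] / [4] / [9];  Q = [1, 4] / [2] / [3]
  Insert 8 (step 5): P = [2, 5, 8] / [4] / [9];  Q = [1, 4, 5] / [2] / [3]
  Insert 7 (step 6): P = [2, 5, 7] / [4, 8] / [9];  Q = [1, 4, 5] / [2, 6] / [3]
  Insert 6 (step 7): P = [2, 5, 6] / [4, 7] / [8] / [9];  Q = [1, 4, 5] / [2, 6] / [3] / [7]
  Insert 1 (step 8): P = [1, 5, 6] / [2, 7] / [4] / [8] / [9];  Q = [1, 4, 5] / [2, 6] / [3] / [7] / [8]
  Insert 3 (step 9): P = [1, 3, 6] / [2, 5] / [4, 7] / [8] / [9];  Q = [1, 4, 5] / [2, 6] / [3, 9] / [7] / [8]
Final shape: (3, 2, 2, 1, 1).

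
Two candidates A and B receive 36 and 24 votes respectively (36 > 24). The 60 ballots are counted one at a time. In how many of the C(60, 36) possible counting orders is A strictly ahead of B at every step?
Strict-lead orderings = 7210477496434485

Total orderings of the 60 votes with 36 for A: C(60, 36) = 36052387482172425. By the Bertrand ballot formula (Cycle Lemma / reflection principle), the number of orderings in which A is strictly ahead of B throughout is (p − q)/(p + q) · C(p + q, p) = (36 − 24)/(36 + 24) · 36052387482172425 = 7210477496434485.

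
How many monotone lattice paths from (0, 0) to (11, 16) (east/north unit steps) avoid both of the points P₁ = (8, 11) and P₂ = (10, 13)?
Number of paths = 6043007

Inclusion–exclusion. Total paths: C(27, 11) = 13037895. Through P₁: C(19, 8)·C(8, 3) = 4232592. Through P₂: C(23, 10)·C(4, 1) = 4576264. Since P₁ is strictly southwest of P₂, a monotone path through both must visit P₁ then P₂; paths through both = C(19, 8)·C(4, 2)·C(4, 1) = 1813968. Avoid both = 13037895 − 4232592 − 4576264 + 1813968 = 6043007.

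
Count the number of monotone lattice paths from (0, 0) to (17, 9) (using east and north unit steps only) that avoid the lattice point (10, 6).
Number of paths = 2163590

Total paths from (0, 0) to (17, 9): C(26, 17) = 3124550. Paths through (10, 6): (paths (0, 0) → (10, 6)) × (paths (10, 6) → (17, 9)) = C(16, 10) · C(10, 7) = 8008 · 120 = 960960. Avoidance count = 3124550 − 960960 = 2163590.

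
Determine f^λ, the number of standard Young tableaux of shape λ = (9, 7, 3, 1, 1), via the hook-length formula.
# SYT of shape (9, 7, 3, 1, 1) = 128931264

Hook-length formula: f^λ = n! / Π hook(c), product over all cells c of the Young diagram. For λ = (9, 7, 3, 1, 1), n = 21 boxes. Hook lengths by row (left-to-right, top-to-bottom): [13, 10, 9, 7, 6, 5, 4, 2, 1]; [10, 7, 6, 4, 3, 2, 1]; [5, 2, 1]; [2]; [1]. Product of hooks = 396264960000. So f^λ = 21! / 396264960000 = 51090942171709440000 / 396264960000 = 128931264.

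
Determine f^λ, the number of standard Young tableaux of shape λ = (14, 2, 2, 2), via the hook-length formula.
# SYT of shape (14, 2, 2, 2) = 129675

Hook-length formula: f^λ = n! / Π hook(c), product over all cells c of the Young diagram. For λ = (14, 2, 2, 2), n = 20 boxes. Hook lengths by row (left-to-right, top-to-bottom): [17, 16, 12, 11, 10, 9, 8, 7, 6, 5, 4, 3, 2, 1]; [4, 3]; [3, 2]; [2, 1]. Product of hooks = 18761534668800. So f^λ = 20! / 18761534668800 = 2432902008176640000 / 18761534668800 = 129675.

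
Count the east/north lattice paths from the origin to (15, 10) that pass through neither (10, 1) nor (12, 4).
Number of paths = 3103098

Inclusion–exclusion. Total paths: C(25, 15) = 3268760. Through P₁: C(11, 10)·C(14, 5) = 22022. Through P₂: C(16, 12)·C(9, 3) = 152880. Since P₁ is strictly southwest of P₂, a monotone path through both must visit P₁ then P₂; paths through both = C(11, 10)·C(5, 2)·C(9, 3) = 9240. Avoid both = 3268760 − 22022 − 152880 + 9240 = 3103098.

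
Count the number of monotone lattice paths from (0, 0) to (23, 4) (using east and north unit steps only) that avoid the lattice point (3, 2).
Number of paths = 15240

Total paths from (0, 0) to (23, 4): C(27, 23) = 17550. Paths through (3, 2): (paths (0, 0) → (3, 2)) × (paths (3, 2) → (23, 4)) = C(5, 3) · C(22, 20) = 10 · 231 = 2310. Avoidance count = 17550 − 2310 = 15240.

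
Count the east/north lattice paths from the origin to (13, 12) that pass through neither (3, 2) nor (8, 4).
Number of paths = 2985945

Inclusion–exclusion. Total paths: C(25, 13) = 5200300. Through P₁: C(5, 3)·C(20, 10) = 1847560. Through P₂: C(12, 8)·C(13, 5) = 637065. Since P₁ is strictly southwest of P₂, a monotone path through both must visit P₁ then P₂; paths through both = C(5, 3)·C(7, 5)·C(13, 5) = 270270. Avoid both = 5200300 − 1847560 − 637065 + 270270 = 2985945.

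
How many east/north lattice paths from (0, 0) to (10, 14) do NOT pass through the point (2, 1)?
Number of paths = 1350786

Total paths from (0, 0) to (10, 14): C(24, 10) = 1961256. Paths through (2, 1): (paths (0, 0) → (2, 1)) × (paths (2, 1) → (10, 14)) = C(3, 2) · C(21, 8) = 3 · 203490 = 610470. Avoidance count = 1961256 − 610470 = 1350786.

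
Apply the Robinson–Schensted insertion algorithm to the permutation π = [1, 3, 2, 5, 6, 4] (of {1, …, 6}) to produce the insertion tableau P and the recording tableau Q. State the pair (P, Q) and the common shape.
P = [1, 2, 4, 6] / [3, 5];  Q = [1, 2, 4, 5] / [3, 6];  common shape = (4, 2)

Row-insert the values π_1, π_2, … into P one at a time, bumping the leftmost entry strictly greater than the inserted value down to the next row. The recording tableau Q records, in position (i, j), the step at which that cell was added to P.
  Insert 1 (step 1): P = [1];  Q = [1]
  Insert 3 (step 2): P = [1, 3];  Q = [1, 2]
  Insert 2 (step 3): P = [1, 2] / [3];  Q = [1, 2] / [3]
  Insert 5 (step 4): P = [1, 2, 5] / [3];  Q = [1, 2, 4] / [3]
  Insert 6 (step 5): P = [1, 2, 5, 6] / [3];  Q = [1, 2, 4, 5] / [3]
  Insert 4 (step 6): P = [1, 2, 4, 6] / [3, 5];  Q = [1, 2, 4, 5] / [3, 6]
Final shape: (4, 2).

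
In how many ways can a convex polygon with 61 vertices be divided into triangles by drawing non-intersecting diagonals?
C_59 = 405944995127576985730643443367112

These polygon triangulations are counted by the Catalan number C_n = (1/(n + 1)) · C(2n, n). For n = 59: C_59 = (1/60) · C(118, 59) = 24356699707654619143838606602026720/60 = 405944995127576985730643443367112.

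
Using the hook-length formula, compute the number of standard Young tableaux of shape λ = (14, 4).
# SYT of shape (14, 4) = 2244

Hook-length formula: f^λ = n! / Π hook(c), product over all cells c of the Young diagram. For λ = (14, 4), n = 18 boxes. Hook lengths by row (left-to-right, top-to-bottom): [15, 14, 13, 12, 10, 9, 8, 7, 6, 5, 4, 3, 2, 1]; [4, 3, 2, 1]. Product of hooks = 2853107712000. So f^λ = 18! / 2853107712000 = 6402373705728000 / 2853107712000 = 2244.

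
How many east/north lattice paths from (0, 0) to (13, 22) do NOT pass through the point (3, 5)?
Number of paths = 1003905840

Total paths from (0, 0) to (13, 22): C(35, 13) = 1476337800. Paths through (3, 5): (paths (0, 0) → (3, 5)) × (paths (3, 5) → (13, 22)) = C(8, 3) · C(27, 10) = 56 · 8436285 = 472431960. Avoidance count = 1476337800 − 472431960 = 1003905840.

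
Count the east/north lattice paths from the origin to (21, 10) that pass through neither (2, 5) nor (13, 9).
Number of paths = 39240786

Inclusion–exclusion. Total paths: C(31, 21) = 44352165. Through P₁: C(7, 2)·C(24, 19) = 892584. Through P₂: C(22, 13)·C(9, 8) = 4476780. Since P₁ is strictly southwest of P₂, a monotone path through both must visit P₁ then P₂; paths through both = C(7, 2)·C(15, 11)·C(9, 8) = 257985. Avoid both = 44352165 − 892584 − 4476780 + 257985 = 39240786.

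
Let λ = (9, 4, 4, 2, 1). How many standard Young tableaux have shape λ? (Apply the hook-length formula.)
# SYT of shape (9, 4, 4, 2, 1) = 65116800

Hook-length formula: f^λ = n! / Π hook(c), product over all cells c of the Young diagram. For λ = (9, 4, 4, 2, 1), n = 20 boxes. Hook lengths by row (left-to-right, top-to-bottom): [13, 11, 9, 8, 5, 4, 3, 2, 1]; [7, 5, 3, 2]; [6, 4, 2, 1]; [3, 1]; [1]. Product of hooks = 37362124800. So f^λ = 20! / 37362124800 = 2432902008176640000 / 37362124800 = 65116800.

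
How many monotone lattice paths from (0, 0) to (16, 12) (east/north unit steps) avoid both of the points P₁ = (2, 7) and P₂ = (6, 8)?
Number of paths = 27177324

Inclusion–exclusion. Total paths: C(28, 16) = 30421755. Through P₁: C(9, 2)·C(19, 14) = 418608. Through P₂: C(14, 6)·C(14, 10) = 3006003. Since P₁ is strictly southwest of P₂, a monotone path through both must visit P₁ then P₂; paths through both = C(9, 2)·C(5, 4)·C(14, 10) = 180180. Avoid both = 30421755 − 418608 − 3006003 + 180180 = 27177324.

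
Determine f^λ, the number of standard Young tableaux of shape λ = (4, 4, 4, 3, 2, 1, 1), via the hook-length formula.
# SYT of shape (4, 4, 4, 3, 2, 1, 1) = 15519504

Hook-length formula: f^λ = n! / Π hook(c), product over all cells c of the Young diagram. For λ = (4, 4, 4, 3, 2, 1, 1), n = 19 boxes. Hook lengths by row (left-to-right, top-to-bottom): [10, 7, 5, 3]; [9, 6, 4, 2]; [8, 5, 3, 1]; [6, 3, 1]; [4, 1]; [2]; [1]. Product of hooks = 7838208000. So f^λ = 19! / 7838208000 = 121645100408832000 / 7838208000 = 15519504.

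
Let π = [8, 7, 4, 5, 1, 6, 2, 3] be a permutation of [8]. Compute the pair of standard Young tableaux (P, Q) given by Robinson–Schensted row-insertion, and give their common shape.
P = [1, 2, 3] / [4, 5, 6] / [7] / [8];  Q = [1, 4, 6] / [2, 7, 8] / [3] / [5];  common shape = (3, 3, 1, 1)

Row-insert the values π_1, π_2, … into P one at a time, bumping the leftmost entry strictly greater than the inserted value down to the next row. The recording tableau Q records, in position (i, j), the step at which that cell was added to P.
  Insert 8 (step 1): P = [8];  Q = [1]
  Insert 7 (step 2): P = [7] / [8];  Q = [1] / [2]
  Insert 4 (step 3): P = [4] / [7] / [8];  Q = [1] / [2] / [3]
  Insert 5 (step 4): P = [4, 5] / [7] / [8];  Q = [1, 4] / [2] / [3]
  Insert 1 (step 5): P = [1, 5] / [4] / [7] / [8];  Q = [1, 4] / [2] / [3] / [5]
  Insert 6 (step 6): P = [1, 5, 6] / [4] / [7] / [8];  Q = [1, 4, 6] / [2] / [3] / [5]
  Insert 2 (step 7): P = [1, 2, 6] / [4, 5] / [7] / [8];  Q = [1, 4, 6] / [2, 7] / [3] / [5]
  Insert 3 (step 8): P = [1, 2, 3] / [4, 5, 6] / [7] / [8];  Q = [1, 4, 6] / [2, 7, 8] / [3] / [5]
Final shape: (3, 3, 1, 1).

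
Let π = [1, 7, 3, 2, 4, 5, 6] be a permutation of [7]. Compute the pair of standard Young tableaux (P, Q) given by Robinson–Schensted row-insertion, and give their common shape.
P = [1, 2, 4, 5, 6] / [3] / [7];  Q = [1, 2, 5, 6, 7] / [3] / [4];  common shape = (5, 1, 1)

Row-insert the values π_1, π_2, … into P one at a time, bumping the leftmost entry strictly greater than the inserted value down to the next row. The recording tableau Q records, in position (i, j), the step at which that cell was added to P.
  Insert 1 (step 1): P = [1];  Q = [1]
  Insert 7 (step 2): P = [1, 7];  Q = [1, 2]
  Insert 3 (step 3): P = [1, 3] / [7];  Q = [1, 2] / [3]
  Insert 2 (step 4): P = [1, 2] / [3] / [7];  Q = [1, 2] / [3] / [4]
  Insert 4 (step 5): P = [1, 2, 4] / [3] / [7];  Q = [1, 2, 5] / [3] / [4]
  Insert 5 (step 6): P = [1, 2, 4, 5] / [3] / [7];  Q = [1, 2, 5, 6] / [3] / [4]
  Insert 6 (step 7): P = [1, 2, 4, 5, 6] / [3] / [7];  Q = [1, 2, 5, 6, 7] / [3] / [4]
Final shape: (5, 1, 1).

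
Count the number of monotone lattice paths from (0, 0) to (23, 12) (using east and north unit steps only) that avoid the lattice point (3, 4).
Number of paths = 725668125

Total paths from (0, 0) to (23, 12): C(35, 23) = 834451800. Paths through (3, 4): (paths (0, 0) → (3, 4)) × (paths (3, 4) → (23, 12)) = C(7, 3) · C(28, 20) = 35 · 3108105 = 108783675. Avoidance count = 834451800 − 108783675 = 725668125.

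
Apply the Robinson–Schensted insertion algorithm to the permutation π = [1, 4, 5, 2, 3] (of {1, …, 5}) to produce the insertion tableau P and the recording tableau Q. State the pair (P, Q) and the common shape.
P = [1, 2, 3] / [4, 5];  Q = [1, 2, 3] / [4, 5];  common shape = (3, 2)

Row-insert the values π_1, π_2, … into P one at a time, bumping the leftmost entry strictly greater than the inserted value down to the next row. The recording tableau Q records, in position (i, j), the step at which that cell was added to P.
  Insert 1 (step 1): P = [1];  Q = [1]
  Insert 4 (step 2): P = [1, 4];  Q = [1, 2]
  Insert 5 (step 3): P = [1, 4, 5];  Q = [1, 2, 3]
  Insert 2 (step 4): P = [1, 2, 5] / [4];  Q = [1, 2, 3] / [4]
  Insert 3 (step 5): P = [1, 2, 3] / [4, 5];  Q = [1, 2, 3] / [4, 5]
Final shape: (3, 2).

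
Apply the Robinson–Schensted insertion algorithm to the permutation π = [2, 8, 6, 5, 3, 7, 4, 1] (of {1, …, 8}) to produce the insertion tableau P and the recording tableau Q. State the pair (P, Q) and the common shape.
P = [1, 3, 4] / [2, 7] / [5] / [6] / [8];  Q = [1, 2, 6] / [3, 7] / [4] / [5] / [8];  common shape = (3, 2, 1, 1, 1)

Row-insert the values π_1, π_2, … into P one at a time, bumping the leftmost entry strictly greater than the inserted value down to the next row. The recording tableau Q records, in position (i, j), the step at which that cell was added to P.
  Insert 2 (step 1): P = [2];  Q = [1]
  Insert 8 (step 2): P = [2, 8];  Q = [1, 2]
  Insert 6 (step 3): P = [2, 6] / [8];  Q = [1, 2] / [3]
  Insert 5 (step 4): P = [2, 5] / [6] / [8];  Q = [1, 2] / [3] / [4]
  Insert 3 (step 5): P = [2, 3] / [5] / [6] / [8];  Q = [1, 2] / [3] / [4] / [5]
  Insert 7 (step 6): P = [2, 3, 7] / [5] / [6] / [8];  Q = [1, 2, 6] / [3] / [4] / [5]
  Insert 4 (step 7): P = [2, 3, 4] / [5, 7] / [6] / [8];  Q = [1, 2, 6] / [3, 7] / [4] / [5]
  Insert 1 (step 8): P = [1, 3, 4] / [2, 7] / [5] / [6] / [8];  Q = [1, 2, 6] / [3, 7] / [4] / [5] / [8]
Final shape: (3, 2, 1, 1, 1).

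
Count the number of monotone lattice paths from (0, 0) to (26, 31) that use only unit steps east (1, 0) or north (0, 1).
Number of paths = 12220888964329584

A monotone lattice path from (0, 0) to (26, 31) consists of 26 east steps and 31 north steps in some order, so it is determined by which 26 of the 57 steps are east. The count is C(57, 26) = 12220888964329584.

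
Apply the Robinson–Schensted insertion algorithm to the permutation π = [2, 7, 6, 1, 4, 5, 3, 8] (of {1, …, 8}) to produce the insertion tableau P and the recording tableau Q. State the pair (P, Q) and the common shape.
P = [1, 3, 5, 8] / [2, 4] / [6] / [7];  Q = [1, 2, 6, 8] / [3, 5] / [4] / [7];  common shape = (4, 2, 1, 1)

Row-insert the values π_1, π_2, … into P one at a time, bumping the leftmost entry strictly greater than the inserted value down to the next row. The recording tableau Q records, in position (i, j), the step at which that cell was added to P.
  Insert 2 (step 1): P = [2];  Q = [1]
  Insert 7 (step 2): P = [2, 7];  Q = [1, 2]
  Insert 6 (step 3): P = [2, 6] / [7];  Q = [1, 2] / [3]
  Insert 1 (step 4): P = [1, 6] / [2] / [7];  Q = [1, 2] / [3] / [4]
  Insert 4 (step 5): P = [1, 4] / [2, 6] / [7];  Q = [1, 2] / [3, 5] / [4]
  Insert 5 (step 6): P = [1, 4, 5] / [2, 6] / [7];  Q = [1, 2, 6] / [3, 5] / [4]
  Insert 3 (step 7): P = [1, 3, 5] / [2, 4] / [6] / [7];  Q = [1, 2, 6] / [3, 5] / [4] / [7]
  Insert 8 (step 8): P = [1, 3, 5, 8] / [2, 4] / [6] / [7];  Q = [1, 2, 6, 8] / [3, 5] / [4] / [7]
Final shape: (4, 2, 1, 1).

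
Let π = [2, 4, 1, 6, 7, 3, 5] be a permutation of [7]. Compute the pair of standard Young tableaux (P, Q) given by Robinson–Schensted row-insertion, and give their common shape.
P = [1, 3, 5, 7] / [2, 4, 6];  Q = [1, 2, 4, 5] / [3, 6, 7];  common shape = (4, 3)

Row-insert the values π_1, π_2, … into P one at a time, bumping the leftmost entry strictly greater than the inserted value down to the next row. The recording tableau Q records, in position (i, j), the step at which that cell was added to P.
  Insert 2 (step 1): P = [2];  Q = [1]
  Insert 4 (step 2): P = [2, 4];  Q = [1, 2]
  Insert 1 (step 3): P = [1, 4] / [2];  Q = [1, 2] / [3]
  Insert 6 (step 4): P = [1, 4, 6] / [2];  Q = [1, 2, 4] / [3]
  Insert 7 (step 5): P = [1, 4, 6, 7] / [2];  Q = [1, 2, 4, 5] / [3]
  Insert 3 (step 6): P = [1, 3, 6, 7] / [2, 4];  Q = [1, 2, 4, 5] / [3, 6]
  Insert 5 (step 7): P = [1, 3, 5, 7] / [2, 4, 6];  Q = [1, 2, 4, 5] / [3, 6, 7]
Final shape: (4, 3).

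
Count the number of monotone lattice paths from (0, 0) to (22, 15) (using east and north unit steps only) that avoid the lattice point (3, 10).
Number of paths = 9352043616

Total paths from (0, 0) to (22, 15): C(37, 22) = 9364199760. Paths through (3, 10): (paths (0, 0) → (3, 10)) × (paths (3, 10) → (22, 15)) = C(13, 3) · C(24, 19) = 286 · 42504 = 12156144. Avoidance count = 9364199760 − 12156144 = 9352043616.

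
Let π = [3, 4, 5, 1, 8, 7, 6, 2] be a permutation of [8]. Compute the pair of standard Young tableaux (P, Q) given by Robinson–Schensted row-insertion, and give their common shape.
P = [1, 2, 5, 6] / [3, 4] / [7] / [8];  Q = [1, 2, 3, 5] / [4, 6] / [7] / [8];  common shape = (4, 2, 1, 1)

Row-insert the values π_1, π_2, … into P one at a time, bumping the leftmost entry strictly greater than the inserted value down to the next row. The recording tableau Q records, in position (i, j), the step at which that cell was added to P.
  Insert 3 (step 1): P = [3];  Q = [1]
  Insert 4 (step 2): P = [3, 4];  Q = [1, 2]
  Insert 5 (step 3): P = [3, 4, 5];  Q = [1, 2, 3]
  Insert 1 (step 4): P = [1, 4, 5] / [3];  Q = [1, 2, 3] / [4]
  Insert 8 (step 5): P = [1, 4, 5, 8] / [3];  Q = [1, 2, 3, 5] / [4]
  Insert 7 (step 6): P = [1, 4, 5, 7] / [3, 8];  Q = [1, 2, 3, 5] / [4, 6]
  Insert 6 (step 7): P = [1, 4, 5, 6] / [3, 7] / [8];  Q = [1, 2, 3, 5] / [4, 6] / [7]
  Insert 2 (step 8): P = [1, 2, 5, 6] / [3, 4] / [7] / [8];  Q = [1, 2, 3, 5] / [4, 6] / [7] / [8]
Final shape: (4, 2, 1, 1).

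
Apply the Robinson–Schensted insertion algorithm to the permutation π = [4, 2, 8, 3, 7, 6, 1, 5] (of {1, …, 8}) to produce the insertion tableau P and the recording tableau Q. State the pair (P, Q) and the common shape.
P = [1, 3, 5] / [2, 6] / [4, 7] / [8];  Q = [1, 3, 5] / [2, 4] / [6, 8] / [7];  common shape = (3, 2, 2, 1)

Row-insert the values π_1, π_2, … into P one at a time, bumping the leftmost entry strictly greater than the inserted value down to the next row. The recording tableau Q records, in position (i, j), the step at which that cell was added to P.
  Insert 4 (step 1): P = [4];  Q = [1]
  Insert 2 (step 2): P = [2] / [4];  Q = [1] / [2]
  Insert 8 (step 3): P = [2, 8] / [4];  Q = [1, 3] / [2]
  Insert 3 (step 4): P = [2, 3] / [4, 8];  Q = [1, 3] / [2, 4]
  Insert 7 (step 5): P = [2, 3, 7] / [4, 8];  Q = [1, 3, 5] / [2, 4]
  Insert 6 (step 6): P = [2, 3, 6] / [4, 7] / [8];  Q = [1, 3, 5] / [2, 4] / [6]
  Insert 1 (step 7): P = [1, 3, 6] / [2, 7] / [4] / [8];  Q = [1, 3, 5] / [2, 4] / [6] / [7]
  Insert 5 (step 8): P = [1, 3, 5] / [2, 6] / [4, 7] / [8];  Q = [1, 3, 5] / [2, 4] / [6, 8] / [7]
Final shape: (3, 2, 2, 1).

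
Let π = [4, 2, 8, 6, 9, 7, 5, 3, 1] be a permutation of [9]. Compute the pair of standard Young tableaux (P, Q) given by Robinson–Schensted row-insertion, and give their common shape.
P = [1, 3, 7] / [2, 5, 9] / [4] / [6] / [8];  Q = [1, 3, 5] / [2, 4, 6] / [7] / [8] / [9];  common shape = (3, 3, 1, 1, 1)

Row-insert the values π_1, π_2, … into P one at a time, bumping the leftmost entry strictly greater than the inserted value down to the next row. The recording tableau Q records, in position (i, j), the step at which that cell was added to P.
  Insert 4 (step 1): P = [4];  Q = [1]
  Insert 2 (step 2): P = [2] / [4];  Q = [1] / [2]
  Insert 8 (step 3): P = [2, 8] / [4];  Q = [1, 3] / [2]
  Insert 6 (step 4): P = [2, 6] / [4, 8];  Q = [1, 3] / [2, 4]
  Insert 9 (step 5): P = [2, 6, 9] / [4, 8];  Q = [1, 3, 5] / [2, 4]
  Insert 7 (step 6): P = [2, 6, 7] / [4, 8, 9];  Q = [1, 3, 5] / [2, 4, 6]
  Insert 5 (step 7): P = [2, 5, 7] / [4, 6, 9] / [8];  Q = [1, 3, 5] / [2, 4, 6] / [7]
  Insert 3 (step 8): P = [2, 3, 7] / [4, 5, 9] / [6] / [8];  Q = [1, 3, 5] / [2, 4, 6] / [7] / [8]
  Insert 1 (step 9): P = [1, 3, 7] / [2, 5, 9] / [4] / [6] / [8];  Q = [1, 3, 5] / [2, 4, 6] / [7] / [8] / [9]
Final shape: (3, 3, 1, 1, 1).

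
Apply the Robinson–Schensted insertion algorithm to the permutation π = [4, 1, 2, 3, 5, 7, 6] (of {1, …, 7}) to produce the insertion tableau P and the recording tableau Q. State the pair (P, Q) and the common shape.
P = [1, 2, 3, 5, 6] / [4, 7];  Q = [1, 3, 4, 5, 6] / [2, 7];  common shape = (5, 2)

Row-insert the values π_1, π_2, … into P one at a time, bumping the leftmost entry strictly greater than the inserted value down to the next row. The recording tableau Q records, in position (i, j), the step at which that cell was added to P.
  Insert 4 (step 1): P = [4];  Q = [1]
  Insert 1 (step 2): P = [1] / [4];  Q = [1] / [2]
  Insert 2 (step 3): P = [1, 2] / [4];  Q = [1, 3] / [2]
  Insert 3 (step 4): P = [1, 2, 3] / [4];  Q = [1, 3, 4] / [2]
  Insert 5 (step 5): P = [1, 2, 3, 5] / [4];  Q = [1, 3, 4, 5] / [2]
  Insert 7 (step 6): P = [1, 2, 3, 5, 7] / [4];  Q = [1, 3, 4, 5, 6] / [2]
  Insert 6 (step 7): P = [1, 2, 3, 5, 6] / [4, 7];  Q = [1, 3, 4, 5, 6] / [2, 7]
Final shape: (5, 2).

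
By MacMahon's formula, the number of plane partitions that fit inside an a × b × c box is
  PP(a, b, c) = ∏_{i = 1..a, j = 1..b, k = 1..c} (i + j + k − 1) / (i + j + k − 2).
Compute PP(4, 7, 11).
PP(4, 7, 11) = 418241323113120

Evaluate the triple product over i = 1..4, j = 1..7, k = 1..11. The factors are (2/1) · (3/2) · (4/3) · (5/4) · (6/5) · (7/6) · (8/7) · (9/8) · … (308 factors total). The numerators and denominators telescope so the product is an integer; carrying out the multiplication exactly gives PP(4, 7, 11) = 418241323113120.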